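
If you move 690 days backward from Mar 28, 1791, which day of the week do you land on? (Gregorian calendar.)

Thursday

First find the weekday of Mar 28, 1791. Doomsday rule: the anchor day for the 1700s is Sunday. For year 91: 91÷12 = 7 r 7, and 7÷4 = 1, so 7+7+1 = 15.
Sunday + 15 ≡ Monday — that's 1791's doomsday.
In March the doomsday date is Mar 14.
Mar 28 is 14 days after Mar 14; 14 mod 7 = 0, so Monday + 0 = Monday.
690 mod 7 = 4, so 690 days before a Monday is Monday − 4 = Thursday.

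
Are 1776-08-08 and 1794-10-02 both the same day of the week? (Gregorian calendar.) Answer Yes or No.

From Aug 8, 1776 to Oct 2, 1794 is 6629 days.
6629 mod 7 = 0, so they are the same weekday.
(Aug 8, 1776 is a Thursday; Oct 2, 1794 is a Thursday.)

Yes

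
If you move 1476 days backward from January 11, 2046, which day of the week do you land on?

Jan 11, 2046 is a Thursday.
1476 mod 7 = 6, so 1476 days before a Thursday is Thursday − 6 = Friday.

Friday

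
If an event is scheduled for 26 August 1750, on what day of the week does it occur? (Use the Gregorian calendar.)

Doomsday rule: the anchor day for the 1700s is Sunday. For year 50: 50÷12 = 4 r 2, and 2÷4 = 0, so 4+2+0 = 6.
Sunday + 6 ≡ Saturday — that's 1750's doomsday.
In August the doomsday date is Aug 8.
Aug 26 is 18 days after Aug 8; 18 mod 7 = 4, so Saturday + 4 = Wednesday.

Wednesday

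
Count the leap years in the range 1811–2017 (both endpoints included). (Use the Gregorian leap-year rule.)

51

Multiples of 4 in [1811,2017]: 52.
Of those, multiples of 100: 2 (not leap unless ÷400).
Multiples of 400: 1.
Leap years = 52 − 2 + 1 = 51.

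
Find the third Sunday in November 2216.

November 17, 2216

November 1, 2216 is a Friday.
The first Sunday is therefore November 3 (2 days later).
The third Sunday is 3 + 2×7 = November 17.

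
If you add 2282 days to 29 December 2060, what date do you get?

+365 (one year) → Dec 29, 2061 (1917 left).
+365 (one year) → Dec 29, 2062 (1552 left).
+365 (one year) → Dec 29, 2063 (1187 left).
+366 (one year; includes Feb 29, 2064) → Dec 29, 2064 (821 left).
+365 (one year) → Dec 29, 2065 (456 left).
+365 (one year) → Dec 29, 2066 (91 left).
Dec has 31 days: +3 → Jan 1, 2067 (88 left).
Jan has 31 days: +31 → Feb 1, 2067 (57 left).
Feb has 28 days: +28 → Mar 1, 2067 (29 left).
+29 → Mar 30, 2067.

March 30, 2067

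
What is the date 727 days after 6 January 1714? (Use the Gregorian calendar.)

January 3, 1716

+365 (one year) → Jan 6, 1715 (362 left).
Jan has 31 days: +26 → Feb 1, 1715 (336 left).
Feb has 28 days: +28 → Mar 1, 1715 (308 left).
Mar has 31 days: +31 → Apr 1, 1715 (277 left).
Apr has 30 days: +30 → May 1, 1715 (247 left).
May has 31 days: +31 → Jun 1, 1715 (216 left).
Jun has 30 days: +30 → Jul 1, 1715 (186 left).
Jul has 31 days: +31 → Aug 1, 1715 (155 left).
Aug has 31 days: +31 → Sep 1, 1715 (124 left).
Sep has 30 days: +30 → Oct 1, 1715 (94 left).
Oct has 31 days: +31 → Nov 1, 1715 (63 left).
Nov has 30 days: +30 → Dec 1, 1715 (33 left).
Dec has 31 days: +31 → Jan 1, 1716 (2 left).
+2 → Jan 3, 1716.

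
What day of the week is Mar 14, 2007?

Wednesday

January 1, 2007 is a Monday.
Jan 1, 2007 → Feb 1, 2007: 31 days (January has 31).
Feb 1, 2007 → Mar 1, 2007: 28 days (February has 28).
Mar 1, 2007 → Mar 14, 2007: 13 days.
Total: 72 days.
72 mod 7 = 2, so Monday + 2 = Wednesday.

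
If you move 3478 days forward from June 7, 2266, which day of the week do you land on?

First find the weekday of Jun 7, 2266. Doomsday rule: the anchor day for the 2200s is Friday. For year 66: 66÷12 = 5 r 6, and 6÷4 = 1, so 5+6+1 = 12.
Friday + 12 ≡ Wednesday — that's 2266's doomsday.
In June the doomsday date is Jun 6.
Jun 7 is 1 day after Jun 6; 1 mod 7 = 1, so Wednesday + 1 = Thursday.
3478 mod 7 = 6, so 3478 days after a Thursday is Thursday + 6 = Wednesday.

Wednesday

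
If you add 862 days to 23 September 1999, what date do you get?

+366 (one year; includes Feb 29, 2000) → Sep 23, 2000 (496 left).
+365 (one year) → Sep 23, 2001 (131 left).
Sep has 30 days: +8 → Oct 1, 2001 (123 left).
Oct has 31 days: +31 → Nov 1, 2001 (92 left).
Nov has 30 days: +30 → Dec 1, 2001 (62 left).
Dec has 31 days: +31 → Jan 1, 2002 (31 left).
Jan has 31 days: +31 → Feb 1, 2002 (0 left).

February 1, 2002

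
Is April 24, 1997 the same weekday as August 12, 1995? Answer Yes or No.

No

From Aug 12, 1995 to Apr 24, 1997 is 621 days.
621 mod 7 = 5, so they are different weekdays.
(Aug 12, 1995 is a Saturday; Apr 24, 1997 is a Thursday.)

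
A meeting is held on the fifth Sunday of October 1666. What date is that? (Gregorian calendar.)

October 31, 1666

October 1, 1666 is a Friday.
The first Sunday is therefore October 3 (2 days later).
The fifth Sunday is 3 + 4×7 = October 31.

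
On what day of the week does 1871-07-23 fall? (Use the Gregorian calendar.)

Sunday

Doomsday rule: the anchor day for the 1800s is Friday. For year 71: 71÷12 = 5 r 11, and 11÷4 = 2, so 5+11+2 = 18.
Friday + 18 ≡ Tuesday — that's 1871's doomsday.
In July the doomsday date is Jul 11.
Jul 23 is 12 days after Jul 11; 12 mod 7 = 5, so Tuesday + 5 = Sunday.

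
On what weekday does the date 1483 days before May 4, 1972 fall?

Friday

First find the weekday of May 4, 1972. Doomsday rule: the anchor day for the 1900s is Wednesday. For year 72: 72÷12 = 6 r 0, and 0÷4 = 0, so 6+0+0 = 6.
Wednesday + 6 ≡ Tuesday — that's 1972's doomsday.
In May the doomsday date is May 9.
May 4 is 5 days before May 9; 5 mod 7 = 5, so Tuesday − 5 = Thursday.
1483 mod 7 = 6, so 1483 days before a Thursday is Thursday − 6 = Friday.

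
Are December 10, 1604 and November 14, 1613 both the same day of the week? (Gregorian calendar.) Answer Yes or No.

From Dec 10, 1604 to Nov 14, 1613 is 3261 days.
3261 mod 7 = 6, so they are different weekdays.
(Dec 10, 1604 is a Friday; Nov 14, 1613 is a Thursday.)

No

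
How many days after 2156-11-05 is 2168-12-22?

Nov 5, 2156 → Nov 5, 2157: 365 days.
Nov 5, 2157 → Nov 5, 2158: 365 days.
Nov 5, 2158 → Nov 5, 2159: 365 days.
Nov 5, 2159 → Nov 5, 2160: 366 days (Feb 29, 2160 is in that span).
Nov 5, 2160 → Nov 5, 2161: 365 days.
Nov 5, 2161 → Nov 5, 2162: 365 days.
Nov 5, 2162 → Nov 5, 2163: 365 days.
Nov 5, 2163 → Nov 5, 2164: 366 days (Feb 29, 2164 is in that span).
Nov 5, 2164 → Nov 5, 2165: 365 days.
Nov 5, 2165 → Nov 5, 2166: 365 days.
Nov 5, 2166 → Nov 5, 2167: 365 days.
Nov 5, 2167 → Nov 5, 2168: 366 days (Feb 29, 2168 is in that span).
Nov 5, 2168 → Dec 5, 2168: 30 days (November has 30).
Dec 5, 2168 → Dec 22, 2168: 17 days.
Total: 4430 days.

4430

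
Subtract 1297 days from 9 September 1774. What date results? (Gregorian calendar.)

February 20, 1771

−365 (one year) → Sep 9, 1773 (932 left).
−365 (one year) → Sep 9, 1772 (567 left).
−366 (one year; includes Feb 29, 1772) → Sep 9, 1771 (201 left).
−9 → Aug 31, 1771 (end of Aug, 31 days; 192 left).
−31 → Jul 31, 1771 (end of Jul, 31 days; 161 left).
−31 → Jun 30, 1771 (end of Jun, 30 days; 130 left).
−30 → May 31, 1771 (end of May, 31 days; 100 left).
−31 → Apr 30, 1771 (end of Apr, 30 days; 69 left).
−30 → Mar 31, 1771 (end of Mar, 31 days; 39 left).
−31 → Feb 28, 1771 (end of Feb, 28 days; 8 left).
−8 → Feb 20, 1771.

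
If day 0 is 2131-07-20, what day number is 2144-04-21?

Jul 20, 2131 → Jul 20, 2132: 366 days (Feb 29, 2132 is in that span).
Jul 20, 2132 → Jul 20, 2133: 365 days.
Jul 20, 2133 → Jul 20, 2134: 365 days.
Jul 20, 2134 → Jul 20, 2135: 365 days.
Jul 20, 2135 → Jul 20, 2136: 366 days (Feb 29, 2136 is in that span).
Jul 20, 2136 → Jul 20, 2137: 365 days.
Jul 20, 2137 → Jul 20, 2138: 365 days.
Jul 20, 2138 → Jul 20, 2139: 365 days.
Jul 20, 2139 → Jul 20, 2140: 366 days (Feb 29, 2140 is in that span).
Jul 20, 2140 → Jul 20, 2141: 365 days.
Jul 20, 2141 → Jul 20, 2142: 365 days.
Jul 20, 2142 → Jul 20, 2143: 365 days.
Jul 20, 2143 → Aug 20, 2143: 31 days (July has 31).
Aug 20, 2143 → Sep 20, 2143: 31 days (August has 31).
Sep 20, 2143 → Oct 20, 2143: 30 days (September has 30).
Oct 20, 2143 → Nov 20, 2143: 31 days (October has 31).
Nov 20, 2143 → Dec 20, 2143: 30 days (November has 30).
Dec 20, 2143 → Jan 20, 2144: 31 days (December has 31).
Jan 20, 2144 → Feb 20, 2144: 31 days (January has 31).
Feb 20, 2144 → Mar 20, 2144: 29 days (February has 29).
Mar 20, 2144 → Apr 20, 2144: 31 days (March has 31).
Apr 20, 2144 → Apr 21, 2144: 1 days.
Total: 4659 days.

4659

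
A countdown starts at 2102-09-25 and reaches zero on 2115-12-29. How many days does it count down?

Sep 25, 2102 → Sep 25, 2103: 365 days.
Sep 25, 2103 → Sep 25, 2104: 366 days (Feb 29, 2104 is in that span).
Sep 25, 2104 → Sep 25, 2105: 365 days.
Sep 25, 2105 → Sep 25, 2106: 365 days.
Sep 25, 2106 → Sep 25, 2107: 365 days.
Sep 25, 2107 → Sep 25, 2108: 366 days (Feb 29, 2108 is in that span).
Sep 25, 2108 → Sep 25, 2109: 365 days.
Sep 25, 2109 → Sep 25, 2110: 365 days.
Sep 25, 2110 → Sep 25, 2111: 365 days.
Sep 25, 2111 → Sep 25, 2112: 366 days (Feb 29, 2112 is in that span).
Sep 25, 2112 → Sep 25, 2113: 365 days.
Sep 25, 2113 → Sep 25, 2114: 365 days.
Sep 25, 2114 → Sep 25, 2115: 365 days.
Sep 25, 2115 → Oct 25, 2115: 30 days (September has 30).
Oct 25, 2115 → Nov 25, 2115: 31 days (October has 31).
Nov 25, 2115 → Dec 25, 2115: 30 days (November has 30).
Dec 25, 2115 → Dec 29, 2115: 4 days.
Total: 4843 days.

4843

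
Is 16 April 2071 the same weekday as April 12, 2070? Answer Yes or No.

From Apr 12, 2070 to Apr 16, 2071 is 369 days.
369 mod 7 = 5, so they are different weekdays.
(Apr 12, 2070 is a Saturday; Apr 16, 2071 is a Thursday.)

No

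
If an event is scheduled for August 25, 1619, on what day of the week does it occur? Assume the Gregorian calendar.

Doomsday rule: the anchor day for the 1600s is Tuesday. For year 19: 19÷12 = 1 r 7, and 7÷4 = 1, so 1+7+1 = 9.
Tuesday + 9 ≡ Thursday — that's 1619's doomsday.
In August the doomsday date is Aug 8.
Aug 25 is 17 days after Aug 8; 17 mod 7 = 3, so Thursday + 3 = Sunday.

Sunday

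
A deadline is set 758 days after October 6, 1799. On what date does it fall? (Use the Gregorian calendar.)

November 3, 1801

+365 (one year) → Oct 6, 1800 (393 left).
Oct has 31 days: +26 → Nov 1, 1800 (367 left).
Nov has 30 days: +30 → Dec 1, 1800 (337 left).
Dec has 31 days: +31 → Jan 1, 1801 (306 left).
Jan has 31 days: +31 → Feb 1, 1801 (275 left).
Feb has 28 days: +28 → Mar 1, 1801 (247 left).
Mar has 31 days: +31 → Apr 1, 1801 (216 left).
Apr has 30 days: +30 → May 1, 1801 (186 left).
May has 31 days: +31 → Jun 1, 1801 (155 left).
Jun has 30 days: +30 → Jul 1, 1801 (125 left).
Jul has 31 days: +31 → Aug 1, 1801 (94 left).
Aug has 31 days: +31 → Sep 1, 1801 (63 left).
Sep has 30 days: +30 → Oct 1, 1801 (33 left).
Oct has 31 days: +31 → Nov 1, 1801 (2 left).
+2 → Nov 3, 1801.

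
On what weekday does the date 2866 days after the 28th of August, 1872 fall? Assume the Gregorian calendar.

First find the weekday of Aug 28, 1872. Doomsday rule: the anchor day for the 1800s is Friday. For year 72: 72÷12 = 6 r 0, and 0÷4 = 0, so 6+0+0 = 6.
Friday + 6 ≡ Thursday — that's 1872's doomsday.
In August the doomsday date is Aug 8.
Aug 28 is 20 days after Aug 8; 20 mod 7 = 6, so Thursday + 6 = Wednesday.
2866 mod 7 = 3, so 2866 days after a Wednesday is Wednesday + 3 = Saturday.

Saturday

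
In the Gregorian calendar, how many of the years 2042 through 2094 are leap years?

13

Multiples of 4 in [2042,2094]: 13.
Of those, multiples of 100: 0 (not leap unless ÷400).
Multiples of 400: 0.
Leap years = 13 − 0 + 0 = 13.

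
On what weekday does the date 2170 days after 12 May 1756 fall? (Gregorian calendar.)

First find the weekday of May 12, 1756. Doomsday rule: the anchor day for the 1700s is Sunday. For year 56: 56÷12 = 4 r 8, and 8÷4 = 2, so 4+8+2 = 14.
Sunday + 14 ≡ Sunday — that's 1756's doomsday.
In May the doomsday date is May 9.
May 12 is 3 days after May 9; 3 mod 7 = 3, so Sunday + 3 = Wednesday.
2170 mod 7 = 0, so 2170 days after a Wednesday is Wednesday + 0 = Wednesday.

Wednesday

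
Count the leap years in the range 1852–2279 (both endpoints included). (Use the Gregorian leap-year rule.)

Multiples of 4 in [1852,2279]: 107.
Of those, multiples of 100: 4 (not leap unless ÷400).
Multiples of 400: 1.
Leap years = 107 − 4 + 1 = 104.

104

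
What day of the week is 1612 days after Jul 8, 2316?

Jul 8, 2316 is a Saturday.
1612 mod 7 = 2, so 1612 days after a Saturday is Saturday + 2 = Monday.

Monday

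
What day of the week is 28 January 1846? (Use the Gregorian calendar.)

Wednesday

Doomsday rule: the anchor day for the 1800s is Friday. For year 46: 46÷12 = 3 r 10, and 10÷4 = 2, so 3+10+2 = 15.
Friday + 15 ≡ Saturday — that's 1846's doomsday.
In January the doomsday date is Jan 3 (1846 is not a leap year).
Jan 28 is 25 days after Jan 3; 25 mod 7 = 4, so Saturday + 4 = Wednesday.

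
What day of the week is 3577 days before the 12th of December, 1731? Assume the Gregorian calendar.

First find the weekday of Dec 12, 1731. Doomsday rule: the anchor day for the 1700s is Sunday. For year 31: 31÷12 = 2 r 7, and 7÷4 = 1, so 2+7+1 = 10.
Sunday + 10 ≡ Wednesday — that's 1731's doomsday.
In December the doomsday date is Dec 12.
Dec 12 is the doomsday itself: Wednesday.
3577 mod 7 = 0, so 3577 days before a Wednesday is Wednesday − 0 = Wednesday.

Wednesday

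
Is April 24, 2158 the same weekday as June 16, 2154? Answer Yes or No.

No

From Jun 16, 2154 to Apr 24, 2158 is 1408 days.
1408 mod 7 = 1, so they are different weekdays.
(Jun 16, 2154 is a Sunday; Apr 24, 2158 is a Monday.)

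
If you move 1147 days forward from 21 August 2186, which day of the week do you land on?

Sunday

Aug 21, 2186 is a Monday.
1147 mod 7 = 6, so 1147 days after a Monday is Monday + 6 = Sunday.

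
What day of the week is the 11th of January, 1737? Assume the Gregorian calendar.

Friday

Doomsday rule: the anchor day for the 1700s is Sunday. For year 37: 37÷12 = 3 r 1, and 1÷4 = 0, so 3+1+0 = 4.
Sunday + 4 ≡ Thursday — that's 1737's doomsday.
In January the doomsday date is Jan 3 (1737 is not a leap year).
Jan 11 is 8 days after Jan 3; 8 mod 7 = 1, so Thursday + 1 = Friday.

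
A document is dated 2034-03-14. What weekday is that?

Doomsday rule: the anchor day for the 2000s is Tuesday. For year 34: 34÷12 = 2 r 10, and 10÷4 = 2, so 2+10+2 = 14.
Tuesday + 14 ≡ Tuesday — that's 2034's doomsday.
In March the doomsday date is Mar 14.
Mar 14 is the doomsday itself: Tuesday.

Tuesday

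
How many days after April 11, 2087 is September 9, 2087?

151

Apr 11, 2087 → May 11, 2087: 30 days (April has 30).
May 11, 2087 → Jun 11, 2087: 31 days (May has 31).
Jun 11, 2087 → Jul 11, 2087: 30 days (June has 30).
Jul 11, 2087 → Aug 11, 2087: 31 days (July has 31).
Aug 11, 2087 → Sep 9, 2087: 29 days.
Total: 151 days.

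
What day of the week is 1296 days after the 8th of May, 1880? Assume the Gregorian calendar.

Sunday

May 8, 1880 is a Saturday.
1296 mod 7 = 1, so 1296 days after a Saturday is Saturday + 1 = Sunday.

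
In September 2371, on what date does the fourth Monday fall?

September 27, 2371

September 1, 2371 is a Wednesday.
The first Monday is therefore September 6 (5 days later).
The fourth Monday is 6 + 3×7 = September 27.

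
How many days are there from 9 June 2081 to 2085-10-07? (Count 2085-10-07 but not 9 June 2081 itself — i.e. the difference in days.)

Jun 9, 2081 → Jun 9, 2082: 365 days.
Jun 9, 2082 → Jun 9, 2083: 365 days.
Jun 9, 2083 → Jun 9, 2084: 366 days (Feb 29, 2084 is in that span).
Jun 9, 2084 → Jun 9, 2085: 365 days.
Jun 9, 2085 → Jul 9, 2085: 30 days (June has 30).
Jul 9, 2085 → Aug 9, 2085: 31 days (July has 31).
Aug 9, 2085 → Sep 9, 2085: 31 days (August has 31).
Sep 9, 2085 → Oct 7, 2085: 28 days.
Total: 1581 days.

1581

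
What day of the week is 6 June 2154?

Thursday

January 1, 2154 is a Tuesday.
Jan 1, 2154 → Feb 1, 2154: 31 days (January has 31).
Feb 1, 2154 → Mar 1, 2154: 28 days (February has 28).
Mar 1, 2154 → Apr 1, 2154: 31 days (March has 31).
Apr 1, 2154 → May 1, 2154: 30 days (April has 30).
May 1, 2154 → Jun 1, 2154: 31 days (May has 31).
Jun 1, 2154 → Jun 6, 2154: 5 days.
Total: 156 days.
156 mod 7 = 2, so Tuesday + 2 = Thursday.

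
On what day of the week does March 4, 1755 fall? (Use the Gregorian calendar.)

Doomsday rule: the anchor day for the 1700s is Sunday. For year 55: 55÷12 = 4 r 7, and 7÷4 = 1, so 4+7+1 = 12.
Sunday + 12 ≡ Friday — that's 1755's doomsday.
In March the doomsday date is Mar 14.
Mar 4 is 10 days before Mar 14; 10 mod 7 = 3, so Friday − 3 = Tuesday.

Tuesday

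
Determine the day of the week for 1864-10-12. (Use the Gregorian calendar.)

Wednesday

Doomsday rule: the anchor day for the 1800s is Friday. For year 64: 64÷12 = 5 r 4, and 4÷4 = 1, so 5+4+1 = 10.
Friday + 10 ≡ Monday — that's 1864's doomsday.
In October the doomsday date is Oct 10.
Oct 12 is 2 days after Oct 10; 2 mod 7 = 2, so Monday + 2 = Wednesday.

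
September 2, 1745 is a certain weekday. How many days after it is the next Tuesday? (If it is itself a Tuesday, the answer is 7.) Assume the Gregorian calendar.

5

Sep 2, 1745 is a Thursday.
From Thursday to the next Tuesday is 5 days.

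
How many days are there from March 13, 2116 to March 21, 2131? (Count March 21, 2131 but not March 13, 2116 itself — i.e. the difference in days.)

Mar 13, 2116 → Mar 13, 2117: 365 days.
Mar 13, 2117 → Mar 13, 2118: 365 days.
Mar 13, 2118 → Mar 13, 2119: 365 days.
Mar 13, 2119 → Mar 13, 2120: 366 days (Feb 29, 2120 is in that span).
Mar 13, 2120 → Mar 13, 2121: 365 days.
Mar 13, 2121 → Mar 13, 2122: 365 days.
Mar 13, 2122 → Mar 13, 2123: 365 days.
Mar 13, 2123 → Mar 13, 2124: 366 days (Feb 29, 2124 is in that span).
Mar 13, 2124 → Mar 13, 2125: 365 days.
Mar 13, 2125 → Mar 13, 2126: 365 days.
Mar 13, 2126 → Mar 13, 2127: 365 days.
Mar 13, 2127 → Mar 13, 2128: 366 days (Feb 29, 2128 is in that span).
Mar 13, 2128 → Mar 13, 2129: 365 days.
Mar 13, 2129 → Mar 13, 2130: 365 days.
Mar 13, 2130 → Apr 13, 2130: 31 days (March has 31).
Apr 13, 2130 → May 13, 2130: 30 days (April has 30).
May 13, 2130 → Jun 13, 2130: 31 days (May has 31).
Jun 13, 2130 → Jul 13, 2130: 30 days (June has 30).
Jul 13, 2130 → Aug 13, 2130: 31 days (July has 31).
Aug 13, 2130 → Sep 13, 2130: 31 days (August has 31).
Sep 13, 2130 → Oct 13, 2130: 30 days (September has 30).
Oct 13, 2130 → Nov 13, 2130: 31 days (October has 31).
Nov 13, 2130 → Dec 13, 2130: 30 days (November has 30).
Dec 13, 2130 → Jan 13, 2131: 31 days (December has 31).
Jan 13, 2131 → Feb 13, 2131: 31 days (January has 31).
Feb 13, 2131 → Mar 13, 2131: 28 days (February has 28).
Mar 13, 2131 → Mar 21, 2131: 8 days.
Total: 5486 days.

5486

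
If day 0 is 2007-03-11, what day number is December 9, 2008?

639

Mar 11, 2007 → Mar 11, 2008: 366 days (Feb 29, 2008 is in that span).
Mar 11, 2008 → Apr 11, 2008: 31 days (March has 31).
Apr 11, 2008 → May 11, 2008: 30 days (April has 30).
May 11, 2008 → Jun 11, 2008: 31 days (May has 31).
Jun 11, 2008 → Jul 11, 2008: 30 days (June has 30).
Jul 11, 2008 → Aug 11, 2008: 31 days (July has 31).
Aug 11, 2008 → Sep 11, 2008: 31 days (August has 31).
Sep 11, 2008 → Oct 11, 2008: 30 days (September has 30).
Oct 11, 2008 → Nov 11, 2008: 31 days (October has 31).
Nov 11, 2008 → Dec 9, 2008: 28 days.
Total: 639 days.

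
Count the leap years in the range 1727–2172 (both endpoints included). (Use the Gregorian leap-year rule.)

109

Multiples of 4 in [1727,2172]: 112.
Of those, multiples of 100: 4 (not leap unless ÷400).
Multiples of 400: 1.
Leap years = 112 − 4 + 1 = 109.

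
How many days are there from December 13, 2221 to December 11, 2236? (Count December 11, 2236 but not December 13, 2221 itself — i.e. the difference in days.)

5477

Dec 13, 2221 → Dec 13, 2222: 365 days.
Dec 13, 2222 → Dec 13, 2223: 365 days.
Dec 13, 2223 → Dec 13, 2224: 366 days (Feb 29, 2224 is in that span).
Dec 13, 2224 → Dec 13, 2225: 365 days.
Dec 13, 2225 → Dec 13, 2226: 365 days.
Dec 13, 2226 → Dec 13, 2227: 365 days.
Dec 13, 2227 → Dec 13, 2228: 366 days (Feb 29, 2228 is in that span).
Dec 13, 2228 → Dec 13, 2229: 365 days.
Dec 13, 2229 → Dec 13, 2230: 365 days.
Dec 13, 2230 → Dec 13, 2231: 365 days.
Dec 13, 2231 → Dec 13, 2232: 366 days (Feb 29, 2232 is in that span).
Dec 13, 2232 → Dec 13, 2233: 365 days.
Dec 13, 2233 → Dec 13, 2234: 365 days.
Dec 13, 2234 → Dec 13, 2235: 365 days.
Dec 13, 2235 → Jan 13, 2236: 31 days (December has 31).
Jan 13, 2236 → Feb 13, 2236: 31 days (January has 31).
Feb 13, 2236 → Mar 13, 2236: 29 days (February has 29).
Mar 13, 2236 → Apr 13, 2236: 31 days (March has 31).
Apr 13, 2236 → May 13, 2236: 30 days (April has 30).
May 13, 2236 → Jun 13, 2236: 31 days (May has 31).
Jun 13, 2236 → Jul 13, 2236: 30 days (June has 30).
Jul 13, 2236 → Aug 13, 2236: 31 days (July has 31).
Aug 13, 2236 → Sep 13, 2236: 31 days (August has 31).
Sep 13, 2236 → Oct 13, 2236: 30 days (September has 30).
Oct 13, 2236 → Nov 13, 2236: 31 days (October has 31).
Nov 13, 2236 → Dec 11, 2236: 28 days.
Total: 5477 days.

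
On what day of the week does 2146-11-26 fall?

Saturday

Doomsday rule: the anchor day for the 2100s is Sunday. For year 46: 46÷12 = 3 r 10, and 10÷4 = 2, so 3+10+2 = 15.
Sunday + 15 ≡ Monday — that's 2146's doomsday.
In November the doomsday date is Nov 7.
Nov 26 is 19 days after Nov 7; 19 mod 7 = 5, so Monday + 5 = Saturday.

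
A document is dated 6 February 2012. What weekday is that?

Monday

Doomsday rule: the anchor day for the 2000s is Tuesday. For year 12: 12÷12 = 1 r 0, and 0÷4 = 0, so 1+0+0 = 1.
Tuesday + 1 ≡ Wednesday — that's 2012's doomsday.
In February the doomsday date is Feb 29 (2012 is a leap year (divisible by 4)).
Feb 6 is 23 days before Feb 29; 23 mod 7 = 2, so Wednesday − 2 = Monday.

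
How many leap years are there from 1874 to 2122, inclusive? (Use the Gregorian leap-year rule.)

Multiples of 4 in [1874,2122]: 62.
Of those, multiples of 100: 3 (not leap unless ÷400).
Multiples of 400: 1.
Leap years = 62 − 3 + 1 = 60.

60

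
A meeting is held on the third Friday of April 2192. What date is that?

April 20, 2192

April 1, 2192 is a Sunday.
The first Friday is therefore April 6 (5 days later).
The third Friday is 6 + 2×7 = April 20.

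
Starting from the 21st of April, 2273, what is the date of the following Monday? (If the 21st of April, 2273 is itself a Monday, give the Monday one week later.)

Apr 21, 2273 is a Monday.
From Monday to the next Monday is 7 days.
Apr 21, 2273 + 7 = Apr 28, 2273.

April 28, 2273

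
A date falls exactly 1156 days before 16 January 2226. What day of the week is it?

First find the weekday of Jan 16, 2226. Doomsday rule: the anchor day for the 2200s is Friday. For year 26: 26÷12 = 2 r 2, and 2÷4 = 0, so 2+2+0 = 4.
Friday + 4 ≡ Tuesday — that's 2226's doomsday.
In January the doomsday date is Jan 3 (2226 is not a leap year).
Jan 16 is 13 days after Jan 3; 13 mod 7 = 6, so Tuesday + 6 = Monday.
1156 mod 7 = 1, so 1156 days before a Monday is Monday − 1 = Sunday.

Sunday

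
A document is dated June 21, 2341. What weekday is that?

Doomsday rule: the anchor day for the 2300s is Wednesday. For year 41: 41÷12 = 3 r 5, and 5÷4 = 1, so 3+5+1 = 9.
Wednesday + 9 ≡ Friday — that's 2341's doomsday.
In June the doomsday date is Jun 6.
Jun 21 is 15 days after Jun 6; 15 mod 7 = 1, so Friday + 1 = Saturday.

Saturday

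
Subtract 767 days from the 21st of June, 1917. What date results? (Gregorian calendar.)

−365 (one year) → Jun 21, 1916 (402 left).
−366 (one year; includes Feb 29, 1916) → Jun 21, 1915 (36 left).
−21 → May 31, 1915 (end of May, 31 days; 15 left).
−15 → May 16, 1915.

May 16, 1915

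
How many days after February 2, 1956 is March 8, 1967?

4052

Feb 2, 1956 → Feb 2, 1957: 366 days (Feb 29, 1956 is in that span).
Feb 2, 1957 → Feb 2, 1958: 365 days.
Feb 2, 1958 → Feb 2, 1959: 365 days.
Feb 2, 1959 → Feb 2, 1960: 365 days.
Feb 2, 1960 → Feb 2, 1961: 366 days (Feb 29, 1960 is in that span).
Feb 2, 1961 → Feb 2, 1962: 365 days.
Feb 2, 1962 → Feb 2, 1963: 365 days.
Feb 2, 1963 → Feb 2, 1964: 365 days.
Feb 2, 1964 → Feb 2, 1965: 366 days (Feb 29, 1964 is in that span).
Feb 2, 1965 → Feb 2, 1966: 365 days.
Feb 2, 1966 → Mar 2, 1966: 28 days (February has 28).
Mar 2, 1966 → Apr 2, 1966: 31 days (March has 31).
Apr 2, 1966 → May 2, 1966: 30 days (April has 30).
May 2, 1966 → Jun 2, 1966: 31 days (May has 31).
Jun 2, 1966 → Jul 2, 1966: 30 days (June has 30).
Jul 2, 1966 → Aug 2, 1966: 31 days (July has 31).
Aug 2, 1966 → Sep 2, 1966: 31 days (August has 31).
Sep 2, 1966 → Oct 2, 1966: 30 days (September has 30).
Oct 2, 1966 → Nov 2, 1966: 31 days (October has 31).
Nov 2, 1966 → Dec 2, 1966: 30 days (November has 30).
Dec 2, 1966 → Jan 2, 1967: 31 days (December has 31).
Jan 2, 1967 → Feb 2, 1967: 31 days (January has 31).
Feb 2, 1967 → Mar 2, 1967: 28 days (February has 28).
Mar 2, 1967 → Mar 8, 1967: 6 days.
Total: 4052 days.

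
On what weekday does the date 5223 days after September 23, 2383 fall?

Saturday

First find the weekday of Sep 23, 2383. Doomsday rule: the anchor day for the 2300s is Wednesday. For year 83: 83÷12 = 6 r 11, and 11÷4 = 2, so 6+11+2 = 19.
Wednesday + 19 ≡ Monday — that's 2383's doomsday.
In September the doomsday date is Sep 5.
Sep 23 is 18 days after Sep 5; 18 mod 7 = 4, so Monday + 4 = Friday.
5223 mod 7 = 1, so 5223 days after a Friday is Friday + 1 = Saturday.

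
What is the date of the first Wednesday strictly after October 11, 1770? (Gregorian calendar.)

Oct 11, 1770 is a Thursday.
From Thursday to the next Wednesday is 6 days.
Oct 11, 1770 + 6 = Oct 17, 1770.

October 17, 1770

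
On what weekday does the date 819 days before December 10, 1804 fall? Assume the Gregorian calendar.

Monday

Dec 10, 1804 is a Monday.
819 mod 7 = 0, so 819 days before a Monday is Monday − 0 = Monday.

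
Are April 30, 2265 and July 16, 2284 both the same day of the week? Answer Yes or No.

No

From Apr 30, 2265 to Jul 16, 2284 is 7017 days.
7017 mod 7 = 3, so they are different weekdays.
(Apr 30, 2265 is a Sunday; Jul 16, 2284 is a Wednesday.)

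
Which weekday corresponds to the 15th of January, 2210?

Monday

Doomsday rule: the anchor day for the 2200s is Friday. For year 10: 10÷12 = 0 r 10, and 10÷4 = 2, so 0+10+2 = 12.
Friday + 12 ≡ Wednesday — that's 2210's doomsday.
In January the doomsday date is Jan 3 (2210 is not a leap year).
Jan 15 is 12 days after Jan 3; 12 mod 7 = 5, so Wednesday + 5 = Monday.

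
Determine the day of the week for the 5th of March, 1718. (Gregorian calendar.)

Saturday

Doomsday rule: the anchor day for the 1700s is Sunday. For year 18: 18÷12 = 1 r 6, and 6÷4 = 1, so 1+6+1 = 8.
Sunday + 8 ≡ Monday — that's 1718's doomsday.
In March the doomsday date is Mar 14.
Mar 5 is 9 days before Mar 14; 9 mod 7 = 2, so Monday − 2 = Saturday.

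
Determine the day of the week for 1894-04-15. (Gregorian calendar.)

Sunday

Doomsday rule: the anchor day for the 1800s is Friday. For year 94: 94÷12 = 7 r 10, and 10÷4 = 2, so 7+10+2 = 19.
Friday + 19 ≡ Wednesday — that's 1894's doomsday.
In April the doomsday date is Apr 4.
Apr 15 is 11 days after Apr 4; 11 mod 7 = 4, so Wednesday + 4 = Sunday.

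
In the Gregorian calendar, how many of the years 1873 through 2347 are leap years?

114

Multiples of 4 in [1873,2347]: 118.
Of those, multiples of 100: 5 (not leap unless ÷400).
Multiples of 400: 1.
Leap years = 118 − 5 + 1 = 114.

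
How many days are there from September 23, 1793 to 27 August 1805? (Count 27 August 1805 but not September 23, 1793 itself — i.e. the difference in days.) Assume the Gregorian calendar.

Sep 23, 1793 → Sep 23, 1794: 365 days.
Sep 23, 1794 → Sep 23, 1795: 365 days.
Sep 23, 1795 → Sep 23, 1796: 366 days (Feb 29, 1796 is in that span).
Sep 23, 1796 → Sep 23, 1797: 365 days.
Sep 23, 1797 → Sep 23, 1798: 365 days.
Sep 23, 1798 → Sep 23, 1799: 365 days.
Sep 23, 1799 → Sep 23, 1800: 365 days.
Sep 23, 1800 → Sep 23, 1801: 365 days.
Sep 23, 1801 → Sep 23, 1802: 365 days.
Sep 23, 1802 → Sep 23, 1803: 365 days.
Sep 23, 1803 → Sep 23, 1804: 366 days (Feb 29, 1804 is in that span).
Sep 23, 1804 → Oct 23, 1804: 30 days (September has 30).
Oct 23, 1804 → Nov 23, 1804: 31 days (October has 31).
Nov 23, 1804 → Dec 23, 1804: 30 days (November has 30).
Dec 23, 1804 → Jan 23, 1805: 31 days (December has 31).
Jan 23, 1805 → Feb 23, 1805: 31 days (January has 31).
Feb 23, 1805 → Mar 23, 1805: 28 days (February has 28).
Mar 23, 1805 → Apr 23, 1805: 31 days (March has 31).
Apr 23, 1805 → May 23, 1805: 30 days (April has 30).
May 23, 1805 → Jun 23, 1805: 31 days (May has 31).
Jun 23, 1805 → Jul 23, 1805: 30 days (June has 30).
Jul 23, 1805 → Aug 23, 1805: 31 days (July has 31).
Aug 23, 1805 → Aug 27, 1805: 4 days.
Total: 4355 days.

4355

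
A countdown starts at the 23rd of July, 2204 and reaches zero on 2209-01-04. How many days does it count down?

Jul 23, 2204 → Jul 23, 2205: 365 days.
Jul 23, 2205 → Jul 23, 2206: 365 days.
Jul 23, 2206 → Jul 23, 2207: 365 days.
Jul 23, 2207 → Jul 23, 2208: 366 days (Feb 29, 2208 is in that span).
Jul 23, 2208 → Aug 23, 2208: 31 days (July has 31).
Aug 23, 2208 → Sep 23, 2208: 31 days (August has 31).
Sep 23, 2208 → Oct 23, 2208: 30 days (September has 30).
Oct 23, 2208 → Nov 23, 2208: 31 days (October has 31).
Nov 23, 2208 → Dec 23, 2208: 30 days (November has 30).
Dec 23, 2208 → Jan 4, 2209: 12 days.
Total: 1626 days.

1626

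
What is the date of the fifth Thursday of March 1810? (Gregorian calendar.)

March 1, 1810 is a Thursday.
The first Thursday is therefore March 1 (same day).
The fifth Thursday is 1 + 4×7 = March 29.

March 29, 1810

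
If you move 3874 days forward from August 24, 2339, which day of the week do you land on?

Sunday

First find the weekday of Aug 24, 2339. Doomsday rule: the anchor day for the 2300s is Wednesday. For year 39: 39÷12 = 3 r 3, and 3÷4 = 0, so 3+3+0 = 6.
Wednesday + 6 ≡ Tuesday — that's 2339's doomsday.
In August the doomsday date is Aug 8.
Aug 24 is 16 days after Aug 8; 16 mod 7 = 2, so Tuesday + 2 = Thursday.
3874 mod 7 = 3, so 3874 days after a Thursday is Thursday + 3 = Sunday.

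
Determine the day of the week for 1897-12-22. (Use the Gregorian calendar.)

Wednesday

Doomsday rule: the anchor day for the 1800s is Friday. For year 97: 97÷12 = 8 r 1, and 1÷4 = 0, so 8+1+0 = 9.
Friday + 9 ≡ Sunday — that's 1897's doomsday.
In December the doomsday date is Dec 12.
Dec 22 is 10 days after Dec 12; 10 mod 7 = 3, so Sunday + 3 = Wednesday.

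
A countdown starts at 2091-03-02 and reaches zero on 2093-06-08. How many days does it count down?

Mar 2, 2091 → Mar 2, 2092: 366 days (Feb 29, 2092 is in that span).
Mar 2, 2092 → Mar 2, 2093: 365 days.
Mar 2, 2093 → Apr 2, 2093: 31 days (March has 31).
Apr 2, 2093 → May 2, 2093: 30 days (April has 30).
May 2, 2093 → Jun 2, 2093: 31 days (May has 31).
Jun 2, 2093 → Jun 8, 2093: 6 days.
Total: 829 days.

829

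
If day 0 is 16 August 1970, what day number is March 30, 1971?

226

Aug 16, 1970 → Sep 16, 1970: 31 days (August has 31).
Sep 16, 1970 → Oct 16, 1970: 30 days (September has 30).
Oct 16, 1970 → Nov 16, 1970: 31 days (October has 31).
Nov 16, 1970 → Dec 16, 1970: 30 days (November has 30).
Dec 16, 1970 → Jan 16, 1971: 31 days (December has 31).
Jan 16, 1971 → Feb 16, 1971: 31 days (January has 31).
Feb 16, 1971 → Mar 16, 1971: 28 days (February has 28).
Mar 16, 1971 → Mar 30, 1971: 14 days.
Total: 226 days.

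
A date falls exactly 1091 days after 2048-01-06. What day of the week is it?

Sunday

First find the weekday of Jan 6, 2048. Doomsday rule: the anchor day for the 2000s is Tuesday. For year 48: 48÷12 = 4 r 0, and 0÷4 = 0, so 4+0+0 = 4.
Tuesday + 4 ≡ Saturday — that's 2048's doomsday.
In January the doomsday date is Jan 4 (2048 is a leap year (divisible by 4)).
Jan 6 is 2 days after Jan 4; 2 mod 7 = 2, so Saturday + 2 = Monday.
1091 mod 7 = 6, so 1091 days after a Monday is Monday + 6 = Sunday.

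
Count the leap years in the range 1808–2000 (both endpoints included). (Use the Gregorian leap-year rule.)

Multiples of 4 in [1808,2000]: 49.
Of those, multiples of 100: 2 (not leap unless ÷400).
Multiples of 400: 1.
Leap years = 49 − 2 + 1 = 48.

48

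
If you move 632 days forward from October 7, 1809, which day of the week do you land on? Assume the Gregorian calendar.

Monday

Oct 7, 1809 is a Saturday.
632 mod 7 = 2, so 632 days after a Saturday is Saturday + 2 = Monday.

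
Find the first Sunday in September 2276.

September 3, 2276

September 1, 2276 is a Friday.
The first Sunday is therefore September 3 (2 days later).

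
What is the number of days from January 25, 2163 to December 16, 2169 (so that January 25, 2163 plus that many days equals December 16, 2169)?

2517

Jan 25, 2163 → Jan 25, 2164: 365 days.
Jan 25, 2164 → Jan 25, 2165: 366 days (Feb 29, 2164 is in that span).
Jan 25, 2165 → Jan 25, 2166: 365 days.
Jan 25, 2166 → Jan 25, 2167: 365 days.
Jan 25, 2167 → Jan 25, 2168: 365 days.
Jan 25, 2168 → Jan 25, 2169: 366 days (Feb 29, 2168 is in that span).
Jan 25, 2169 → Feb 25, 2169: 31 days (January has 31).
Feb 25, 2169 → Mar 25, 2169: 28 days (February has 28).
Mar 25, 2169 → Apr 25, 2169: 31 days (March has 31).
Apr 25, 2169 → May 25, 2169: 30 days (April has 30).
May 25, 2169 → Jun 25, 2169: 31 days (May has 31).
Jun 25, 2169 → Jul 25, 2169: 30 days (June has 30).
Jul 25, 2169 → Aug 25, 2169: 31 days (July has 31).
Aug 25, 2169 → Sep 25, 2169: 31 days (August has 31).
Sep 25, 2169 → Oct 25, 2169: 30 days (September has 30).
Oct 25, 2169 → Nov 25, 2169: 31 days (October has 31).
Nov 25, 2169 → Dec 16, 2169: 21 days.
Total: 2517 days.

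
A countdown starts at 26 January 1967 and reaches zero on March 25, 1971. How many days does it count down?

Jan 26, 1967 → Jan 26, 1968: 365 days.
Jan 26, 1968 → Jan 26, 1969: 366 days (Feb 29, 1968 is in that span).
Jan 26, 1969 → Jan 26, 1970: 365 days.
Jan 26, 1970 → Jan 26, 1971: 365 days.
Jan 26, 1971 → Feb 26, 1971: 31 days (January has 31).
Feb 26, 1971 → Mar 25, 1971: 27 days.
Total: 1519 days.

1519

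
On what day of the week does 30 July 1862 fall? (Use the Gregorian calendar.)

Wednesday

Doomsday rule: the anchor day for the 1800s is Friday. For year 62: 62÷12 = 5 r 2, and 2÷4 = 0, so 5+2+0 = 7.
Friday + 7 ≡ Friday — that's 1862's doomsday.
In July the doomsday date is Jul 11.
Jul 30 is 19 days after Jul 11; 19 mod 7 = 5, so Friday + 5 = Wednesday.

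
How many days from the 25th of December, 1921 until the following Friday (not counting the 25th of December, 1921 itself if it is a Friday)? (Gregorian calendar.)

Dec 25, 1921 is a Sunday.
From Sunday to the next Friday is 5 days.

5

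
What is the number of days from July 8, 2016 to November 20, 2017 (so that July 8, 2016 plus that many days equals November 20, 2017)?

500

Jul 8, 2016 → Jul 8, 2017: 365 days.
Jul 8, 2017 → Aug 8, 2017: 31 days (July has 31).
Aug 8, 2017 → Sep 8, 2017: 31 days (August has 31).
Sep 8, 2017 → Oct 8, 2017: 30 days (September has 30).
Oct 8, 2017 → Nov 8, 2017: 31 days (October has 31).
Nov 8, 2017 → Nov 20, 2017: 12 days.
Total: 500 days.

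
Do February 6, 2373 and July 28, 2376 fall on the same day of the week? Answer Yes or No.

No

From Feb 6, 2373 to Jul 28, 2376 is 1268 days.
1268 mod 7 = 1, so they are different weekdays.
(Feb 6, 2373 is a Tuesday; Jul 28, 2376 is a Wednesday.)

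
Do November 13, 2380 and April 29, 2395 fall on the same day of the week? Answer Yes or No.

From Nov 13, 2380 to Apr 29, 2395 is 5280 days.
5280 mod 7 = 2, so they are different weekdays.
(Nov 13, 2380 is a Thursday; Apr 29, 2395 is a Saturday.)

No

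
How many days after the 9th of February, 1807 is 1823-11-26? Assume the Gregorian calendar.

6134

Feb 9, 1807 → Feb 9, 1808: 365 days.
Feb 9, 1808 → Feb 9, 1809: 366 days (Feb 29, 1808 is in that span).
Feb 9, 1809 → Feb 9, 1810: 365 days.
Feb 9, 1810 → Feb 9, 1811: 365 days.
Feb 9, 1811 → Feb 9, 1812: 365 days.
Feb 9, 1812 → Feb 9, 1813: 366 days (Feb 29, 1812 is in that span).
Feb 9, 1813 → Feb 9, 1814: 365 days.
Feb 9, 1814 → Feb 9, 1815: 365 days.
Feb 9, 1815 → Feb 9, 1816: 365 days.
Feb 9, 1816 → Feb 9, 1817: 366 days (Feb 29, 1816 is in that span).
Feb 9, 1817 → Feb 9, 1818: 365 days.
Feb 9, 1818 → Feb 9, 1819: 365 days.
Feb 9, 1819 → Feb 9, 1820: 365 days.
Feb 9, 1820 → Feb 9, 1821: 366 days (Feb 29, 1820 is in that span).
Feb 9, 1821 → Feb 9, 1822: 365 days.
Feb 9, 1822 → Feb 9, 1823: 365 days.
Feb 9, 1823 → Mar 9, 1823: 28 days (February has 28).
Mar 9, 1823 → Apr 9, 1823: 31 days (March has 31).
Apr 9, 1823 → May 9, 1823: 30 days (April has 30).
May 9, 1823 → Jun 9, 1823: 31 days (May has 31).
Jun 9, 1823 → Jul 9, 1823: 30 days (June has 30).
Jul 9, 1823 → Aug 9, 1823: 31 days (July has 31).
Aug 9, 1823 → Sep 9, 1823: 31 days (August has 31).
Sep 9, 1823 → Oct 9, 1823: 30 days (September has 30).
Oct 9, 1823 → Nov 9, 1823: 31 days (October has 31).
Nov 9, 1823 → Nov 26, 1823: 17 days.
Total: 6134 days.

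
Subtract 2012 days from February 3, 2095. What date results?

−365 (one year) → Feb 3, 2094 (1647 left).
−365 (one year) → Feb 3, 2093 (1282 left).
−366 (one year; includes Feb 29, 2092) → Feb 3, 2092 (916 left).
−365 (one year) → Feb 3, 2091 (551 left).
−365 (one year) → Feb 3, 2090 (186 left).
−3 → Jan 31, 2090 (end of Jan, 31 days; 183 left).
−31 → Dec 31, 2089 (end of Dec, 31 days; 152 left).
−31 → Nov 30, 2089 (end of Nov, 30 days; 121 left).
−30 → Oct 31, 2089 (end of Oct, 31 days; 91 left).
−31 → Sep 30, 2089 (end of Sep, 30 days; 60 left).
−30 → Aug 31, 2089 (end of Aug, 31 days; 30 left).
−30 → Aug 1, 2089.

August 1, 2089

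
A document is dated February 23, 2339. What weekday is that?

Thursday

Doomsday rule: the anchor day for the 2300s is Wednesday. For year 39: 39÷12 = 3 r 3, and 3÷4 = 0, so 3+3+0 = 6.
Wednesday + 6 ≡ Tuesday — that's 2339's doomsday.
In February the doomsday date is Feb 28 (2339 is not a leap year).
Feb 23 is 5 days before Feb 28; 5 mod 7 = 5, so Tuesday − 5 = Thursday.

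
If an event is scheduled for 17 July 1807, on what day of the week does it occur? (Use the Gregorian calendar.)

Friday

January 1, 1807 is a Thursday.
Jan 1, 1807 → Feb 1, 1807: 31 days (January has 31).
Feb 1, 1807 → Mar 1, 1807: 28 days (February has 28).
Mar 1, 1807 → Apr 1, 1807: 31 days (March has 31).
Apr 1, 1807 → May 1, 1807: 30 days (April has 30).
May 1, 1807 → Jun 1, 1807: 31 days (May has 31).
Jun 1, 1807 → Jul 1, 1807: 30 days (June has 30).
Jul 1, 1807 → Jul 17, 1807: 16 days.
Total: 197 days.
197 mod 7 = 1, so Thursday + 1 = Friday.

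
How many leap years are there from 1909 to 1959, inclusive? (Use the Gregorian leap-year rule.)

Multiples of 4 in [1909,1959]: 12.
Of those, multiples of 100: 0 (not leap unless ÷400).
Multiples of 400: 0.
Leap years = 12 − 0 + 0 = 12.

12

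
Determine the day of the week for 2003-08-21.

Thursday

January 1, 2003 is a Wednesday.
Jan 1, 2003 → Feb 1, 2003: 31 days (January has 31).
Feb 1, 2003 → Mar 1, 2003: 28 days (February has 28).
Mar 1, 2003 → Apr 1, 2003: 31 days (March has 31).
Apr 1, 2003 → May 1, 2003: 30 days (April has 30).
May 1, 2003 → Jun 1, 2003: 31 days (May has 31).
Jun 1, 2003 → Jul 1, 2003: 30 days (June has 30).
Jul 1, 2003 → Aug 1, 2003: 31 days (July has 31).
Aug 1, 2003 → Aug 21, 2003: 20 days.
Total: 232 days.
232 mod 7 = 1, so Wednesday + 1 = Thursday.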